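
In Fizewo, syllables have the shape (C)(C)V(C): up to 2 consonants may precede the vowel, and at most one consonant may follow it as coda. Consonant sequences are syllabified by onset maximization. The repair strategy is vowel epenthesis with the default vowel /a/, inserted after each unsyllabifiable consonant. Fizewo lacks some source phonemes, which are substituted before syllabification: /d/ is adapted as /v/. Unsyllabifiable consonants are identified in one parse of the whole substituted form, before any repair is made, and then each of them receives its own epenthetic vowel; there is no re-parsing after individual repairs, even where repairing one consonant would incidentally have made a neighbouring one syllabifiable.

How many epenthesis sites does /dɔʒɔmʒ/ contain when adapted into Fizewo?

After substitution the input is /vɔʒɔmʒ/.
The unsyllabifiable consonants are /ʒ/; each receives one epenthetic vowel.

1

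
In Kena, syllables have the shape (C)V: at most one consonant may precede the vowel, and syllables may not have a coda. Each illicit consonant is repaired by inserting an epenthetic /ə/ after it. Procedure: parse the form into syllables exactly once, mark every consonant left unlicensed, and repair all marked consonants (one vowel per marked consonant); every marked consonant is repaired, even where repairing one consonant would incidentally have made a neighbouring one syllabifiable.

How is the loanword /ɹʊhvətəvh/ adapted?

Under (C)V, the unsyllabifiable consonants are /h/, /v/, /h/ (no codas are permitted; onsets are limited to one consonant).
Inserting the epenthetic vowel yields /h/ → /hə/, /v/ → /və/, /h/ → /hə/.

ɹʊhəvətəvəhə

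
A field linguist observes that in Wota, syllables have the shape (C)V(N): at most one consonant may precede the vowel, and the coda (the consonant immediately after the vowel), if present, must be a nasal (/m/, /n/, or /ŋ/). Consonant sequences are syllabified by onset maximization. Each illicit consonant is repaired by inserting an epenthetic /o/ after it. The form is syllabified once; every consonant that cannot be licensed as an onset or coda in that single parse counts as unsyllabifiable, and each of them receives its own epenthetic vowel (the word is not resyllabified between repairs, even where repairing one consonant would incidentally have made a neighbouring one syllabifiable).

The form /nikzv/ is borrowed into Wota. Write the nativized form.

nikozovo

Under (C)V(N), the unsyllabifiable consonants are /k/, /z/, /v/ (only a nasal (/m/, /n/, or /ŋ/) is licensed in coda position; onsets are limited to one consonant).
Epenthesis after each stranded consonant: /k/ → /ko/, /z/ → /zo/, /v/ → /vo/.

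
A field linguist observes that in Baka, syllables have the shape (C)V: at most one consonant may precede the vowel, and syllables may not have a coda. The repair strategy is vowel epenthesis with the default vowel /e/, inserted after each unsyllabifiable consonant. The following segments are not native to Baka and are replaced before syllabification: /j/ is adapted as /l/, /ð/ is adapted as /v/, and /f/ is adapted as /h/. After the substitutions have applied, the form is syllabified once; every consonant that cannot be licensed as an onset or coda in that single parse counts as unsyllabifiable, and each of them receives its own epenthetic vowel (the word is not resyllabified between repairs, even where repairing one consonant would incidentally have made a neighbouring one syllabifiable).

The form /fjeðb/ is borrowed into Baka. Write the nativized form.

Substitution: /f/ → /h/, /j/ → /l/, /ð/ → /v/, giving /hlevb/.
Syllabifying with onset maximization leaves /h/, /v/, /b/ stranded (no codas are permitted; onsets are limited to one consonant).
Inserting the epenthetic vowel yields /h/ → /he/, /v/ → /ve/, /b/ → /be/.

helevebe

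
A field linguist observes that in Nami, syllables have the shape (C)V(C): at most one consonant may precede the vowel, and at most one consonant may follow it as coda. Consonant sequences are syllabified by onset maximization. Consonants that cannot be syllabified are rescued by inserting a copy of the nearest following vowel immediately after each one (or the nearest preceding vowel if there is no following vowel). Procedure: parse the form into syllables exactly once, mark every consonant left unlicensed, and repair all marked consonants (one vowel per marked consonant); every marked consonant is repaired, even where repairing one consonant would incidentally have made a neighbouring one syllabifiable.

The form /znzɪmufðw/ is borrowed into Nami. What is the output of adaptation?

zɪnɪzɪmufðuwu

Syllabifying with onset maximization leaves /z/, /n/, /ð/, /w/ stranded (at most one coda consonant is licensed; onsets are limited to one consonant).
Each unlicensed consonant becomes the onset of a new syllable: /z/ → /zɪ/, /n/ → /nɪ/, /ð/ → /ðu/, /w/ → /wu/.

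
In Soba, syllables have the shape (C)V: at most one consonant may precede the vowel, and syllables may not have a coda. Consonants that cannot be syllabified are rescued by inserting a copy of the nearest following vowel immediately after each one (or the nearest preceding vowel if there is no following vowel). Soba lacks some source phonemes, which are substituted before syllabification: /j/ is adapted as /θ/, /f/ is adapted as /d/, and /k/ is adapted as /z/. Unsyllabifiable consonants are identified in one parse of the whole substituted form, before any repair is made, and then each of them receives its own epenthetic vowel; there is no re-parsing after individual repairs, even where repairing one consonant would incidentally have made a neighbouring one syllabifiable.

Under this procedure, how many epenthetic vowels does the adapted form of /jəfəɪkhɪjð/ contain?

3

After substitution the input is /θədəɪzhɪθð/.
The unsyllabifiable consonants are /z/, /θ/, /ð/; each receives one epenthetic vowel.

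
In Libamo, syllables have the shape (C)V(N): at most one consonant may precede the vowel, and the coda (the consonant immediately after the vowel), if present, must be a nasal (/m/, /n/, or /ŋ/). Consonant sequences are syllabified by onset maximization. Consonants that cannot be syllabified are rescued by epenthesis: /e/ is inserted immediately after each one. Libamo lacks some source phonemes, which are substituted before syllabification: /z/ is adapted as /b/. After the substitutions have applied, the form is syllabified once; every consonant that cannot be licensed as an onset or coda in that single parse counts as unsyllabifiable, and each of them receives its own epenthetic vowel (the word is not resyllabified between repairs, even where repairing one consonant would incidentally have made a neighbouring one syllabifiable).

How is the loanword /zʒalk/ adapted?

beʒaleke

Substitution: /z/ → /b/, giving /bʒalk/.
Syllabifying with onset maximization leaves /b/, /l/, /k/ stranded (only a nasal (/m/, /n/, or /ŋ/) is licensed in coda position; onsets are limited to one consonant).
Inserting the epenthetic vowel yields /b/ → /be/, /l/ → /le/, /k/ → /ke/.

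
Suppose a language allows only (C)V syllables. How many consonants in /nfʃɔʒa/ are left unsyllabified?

Under (C)V, the unsyllabifiable consonants are /n/, /f/ (no codas are permitted; onsets are limited to one consonant).

2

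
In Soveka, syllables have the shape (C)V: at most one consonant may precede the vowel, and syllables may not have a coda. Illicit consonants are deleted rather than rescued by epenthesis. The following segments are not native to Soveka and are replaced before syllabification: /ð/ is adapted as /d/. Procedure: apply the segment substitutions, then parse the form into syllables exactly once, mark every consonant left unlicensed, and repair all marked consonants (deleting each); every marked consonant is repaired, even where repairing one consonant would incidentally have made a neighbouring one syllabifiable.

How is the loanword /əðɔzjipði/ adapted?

Substitution: /ð/ → /d/, giving /ədɔzjipdi/.
Under (C)V, the unsyllabifiable consonants are /z/, /p/ (no codas are permitted; onsets are limited to one consonant).
Each unlicensed consonant is deleted: /z/, /p/.

ədɔjidi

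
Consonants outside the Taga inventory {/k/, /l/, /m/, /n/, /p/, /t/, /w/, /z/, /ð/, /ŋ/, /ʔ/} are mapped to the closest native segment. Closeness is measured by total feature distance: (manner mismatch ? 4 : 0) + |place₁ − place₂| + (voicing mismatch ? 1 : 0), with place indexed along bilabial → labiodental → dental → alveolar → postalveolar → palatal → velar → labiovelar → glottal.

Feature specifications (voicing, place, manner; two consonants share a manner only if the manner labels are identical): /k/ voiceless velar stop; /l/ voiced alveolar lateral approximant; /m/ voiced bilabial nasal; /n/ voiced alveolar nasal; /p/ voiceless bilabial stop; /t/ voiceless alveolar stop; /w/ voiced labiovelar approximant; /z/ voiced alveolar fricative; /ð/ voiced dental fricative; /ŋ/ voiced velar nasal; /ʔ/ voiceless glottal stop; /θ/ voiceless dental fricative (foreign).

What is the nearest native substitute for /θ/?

ð

/ð/ is closest: same manner (fricative), place distance 0 (dental→dental), voicing differs (+1); total 1. Next closest is /z/ at distance 2.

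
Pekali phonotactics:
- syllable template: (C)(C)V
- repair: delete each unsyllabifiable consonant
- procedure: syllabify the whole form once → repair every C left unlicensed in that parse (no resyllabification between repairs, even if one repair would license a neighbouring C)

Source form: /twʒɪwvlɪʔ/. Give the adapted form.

wʒɪvlɪ

The consonants /t/, /w/, /ʔ/ cannot be parsed into a legal (C)(C)V syllable (no codas are permitted; onsets may contain at most 2 consonants).
Each unlicensed consonant is deleted: /t/, /w/, /ʔ/.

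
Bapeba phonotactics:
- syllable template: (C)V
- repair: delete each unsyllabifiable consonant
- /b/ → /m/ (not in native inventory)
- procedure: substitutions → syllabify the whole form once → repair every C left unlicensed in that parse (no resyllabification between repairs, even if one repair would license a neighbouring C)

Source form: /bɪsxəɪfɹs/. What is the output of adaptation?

Substitution: /b/ → /m/, giving /mɪsxəɪfɹs/.
Under (C)V, the unsyllabifiable consonants are /s/, /f/, /ɹ/, /s/ (no codas are permitted; onsets are limited to one consonant).
Each unlicensed consonant is deleted: /s/, /f/, /ɹ/, /s/.

mɪxəɪ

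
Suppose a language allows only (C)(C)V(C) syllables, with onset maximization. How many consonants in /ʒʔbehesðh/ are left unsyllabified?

3

Under (C)(C)V(C), the unsyllabifiable consonants are /ʒ/, /ð/, /h/ (at most one coda consonant is licensed; onsets may contain at most 2 consonants).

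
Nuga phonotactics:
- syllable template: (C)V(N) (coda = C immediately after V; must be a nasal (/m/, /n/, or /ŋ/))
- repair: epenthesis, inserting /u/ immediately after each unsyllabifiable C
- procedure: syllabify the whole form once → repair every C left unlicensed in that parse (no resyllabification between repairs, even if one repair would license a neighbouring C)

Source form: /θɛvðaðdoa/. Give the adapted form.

θɛvuðaðudoa

Under (C)V(N), the unsyllabifiable consonants are /v/, /ð/ (only a nasal (/m/, /n/, or /ŋ/) is licensed in coda position; onsets are limited to one consonant).
Each unlicensed consonant becomes the onset of a new syllable: /v/ → /vu/, /ð/ → /ðu/.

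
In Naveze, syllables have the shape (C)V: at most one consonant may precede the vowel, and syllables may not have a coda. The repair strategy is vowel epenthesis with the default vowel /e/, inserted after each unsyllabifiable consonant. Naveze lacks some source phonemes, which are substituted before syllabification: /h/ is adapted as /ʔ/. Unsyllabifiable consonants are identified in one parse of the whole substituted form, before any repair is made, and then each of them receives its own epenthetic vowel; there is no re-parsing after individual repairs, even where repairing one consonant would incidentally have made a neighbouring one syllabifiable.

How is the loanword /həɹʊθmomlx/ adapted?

Substitution: /h/ → /ʔ/, giving /ʔəɹʊθmomlx/.
The consonants /θ/, /m/, /l/, /x/ cannot be parsed into a legal (C)V syllable (no codas are permitted; onsets are limited to one consonant).
Inserting the epenthetic vowel yields /θ/ → /θe/, /m/ → /me/, /l/ → /le/, /x/ → /xe/.

ʔəɹʊθemomelexe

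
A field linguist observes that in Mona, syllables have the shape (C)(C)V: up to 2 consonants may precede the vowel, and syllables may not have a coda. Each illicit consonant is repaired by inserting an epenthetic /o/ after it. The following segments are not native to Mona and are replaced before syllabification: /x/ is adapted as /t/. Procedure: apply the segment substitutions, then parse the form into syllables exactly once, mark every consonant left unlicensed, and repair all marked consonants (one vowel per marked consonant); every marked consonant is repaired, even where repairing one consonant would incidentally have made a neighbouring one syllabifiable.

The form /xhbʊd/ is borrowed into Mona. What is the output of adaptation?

Substitution: /x/ → /t/, giving /thbʊd/.
Syllabifying with onset maximization leaves /t/, /d/ stranded (no codas are permitted; onsets may contain at most 2 consonants).
Epenthesis after each stranded consonant: /t/ → /to/, /d/ → /do/.

tohbʊdo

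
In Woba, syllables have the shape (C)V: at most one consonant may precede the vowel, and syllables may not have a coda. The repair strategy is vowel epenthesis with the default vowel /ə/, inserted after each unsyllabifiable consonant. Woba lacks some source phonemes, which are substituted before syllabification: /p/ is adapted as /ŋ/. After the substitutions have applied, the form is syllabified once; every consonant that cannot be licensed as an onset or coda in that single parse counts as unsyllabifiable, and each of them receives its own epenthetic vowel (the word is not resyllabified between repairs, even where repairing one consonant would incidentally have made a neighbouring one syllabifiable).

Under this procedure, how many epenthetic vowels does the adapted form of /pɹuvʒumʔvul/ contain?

5

After substitution the input is /ŋɹuvʒumʔvul/.
The unsyllabifiable consonants are /ŋ/, /v/, /m/, /ʔ/, /l/; each receives one epenthetic vowel.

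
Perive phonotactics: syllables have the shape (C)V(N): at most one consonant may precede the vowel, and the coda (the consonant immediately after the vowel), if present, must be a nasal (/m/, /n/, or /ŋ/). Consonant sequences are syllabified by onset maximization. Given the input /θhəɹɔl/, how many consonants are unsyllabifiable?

2

Under (C)V(N), the unsyllabifiable consonants are /θ/, /l/ (only a nasal (/m/, /n/, or /ŋ/) is licensed in coda position; onsets are limited to one consonant).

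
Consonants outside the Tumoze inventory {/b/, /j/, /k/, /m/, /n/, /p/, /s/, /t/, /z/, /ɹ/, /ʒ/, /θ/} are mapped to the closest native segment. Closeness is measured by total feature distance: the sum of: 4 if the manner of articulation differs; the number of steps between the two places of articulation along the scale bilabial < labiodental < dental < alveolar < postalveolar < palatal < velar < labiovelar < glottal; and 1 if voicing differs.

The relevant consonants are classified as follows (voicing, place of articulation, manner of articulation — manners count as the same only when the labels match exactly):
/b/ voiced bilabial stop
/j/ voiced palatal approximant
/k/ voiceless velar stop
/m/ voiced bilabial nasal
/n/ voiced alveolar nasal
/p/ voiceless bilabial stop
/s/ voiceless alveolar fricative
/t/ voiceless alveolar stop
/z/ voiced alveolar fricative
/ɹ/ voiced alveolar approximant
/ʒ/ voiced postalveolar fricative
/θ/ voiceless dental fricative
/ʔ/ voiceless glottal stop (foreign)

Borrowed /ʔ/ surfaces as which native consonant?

/k/ is closest: same manner (stop), place distance 2 (glottal→velar), same voicing; total 2. Next closest is /t/ at distance 5.

k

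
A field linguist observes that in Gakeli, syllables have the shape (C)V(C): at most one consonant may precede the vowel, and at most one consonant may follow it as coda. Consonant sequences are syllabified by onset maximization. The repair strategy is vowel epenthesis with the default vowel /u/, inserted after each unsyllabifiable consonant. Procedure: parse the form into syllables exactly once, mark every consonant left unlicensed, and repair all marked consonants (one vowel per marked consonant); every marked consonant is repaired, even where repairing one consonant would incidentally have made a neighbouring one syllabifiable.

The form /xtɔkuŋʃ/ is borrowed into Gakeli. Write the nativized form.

xutɔkuŋʃu

Syllabifying with onset maximization leaves /x/, /ʃ/ stranded (at most one coda consonant is licensed; onsets are limited to one consonant).
Each unlicensed consonant becomes the onset of a new syllable: /x/ → /xu/, /ʃ/ → /ʃu/.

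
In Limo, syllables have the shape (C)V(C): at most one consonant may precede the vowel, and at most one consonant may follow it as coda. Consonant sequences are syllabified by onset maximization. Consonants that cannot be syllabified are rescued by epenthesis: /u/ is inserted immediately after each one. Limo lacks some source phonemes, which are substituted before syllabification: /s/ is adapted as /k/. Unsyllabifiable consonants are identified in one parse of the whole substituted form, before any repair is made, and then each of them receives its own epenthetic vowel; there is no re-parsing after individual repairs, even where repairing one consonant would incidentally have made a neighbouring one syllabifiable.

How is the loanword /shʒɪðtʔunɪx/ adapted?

kuhuʒɪðtuʔunɪx

Substitution: /s/ → /k/, giving /khʒɪðtʔunɪx/.
The consonants /k/, /h/, /t/ cannot be parsed into a legal (C)V(C) syllable (at most one coda consonant is licensed; onsets are limited to one consonant).
Each unlicensed consonant becomes the onset of a new syllable: /k/ → /ku/, /h/ → /hu/, /t/ → /tu/.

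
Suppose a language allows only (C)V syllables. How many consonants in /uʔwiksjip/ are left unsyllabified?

The consonants /ʔ/, /k/, /s/, /p/ cannot be parsed into a legal (C)V syllable (no codas are permitted; onsets are limited to one consonant).

4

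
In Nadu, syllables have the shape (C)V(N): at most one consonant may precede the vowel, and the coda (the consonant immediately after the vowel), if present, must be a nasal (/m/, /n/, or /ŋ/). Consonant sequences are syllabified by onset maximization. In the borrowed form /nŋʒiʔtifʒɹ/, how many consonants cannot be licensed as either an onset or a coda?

6

Under (C)V(N), the unsyllabifiable consonants are /n/, /ŋ/, /ʔ/, /f/, /ʒ/, /ɹ/ (only a nasal (/m/, /n/, or /ŋ/) is licensed in coda position; onsets are limited to one consonant).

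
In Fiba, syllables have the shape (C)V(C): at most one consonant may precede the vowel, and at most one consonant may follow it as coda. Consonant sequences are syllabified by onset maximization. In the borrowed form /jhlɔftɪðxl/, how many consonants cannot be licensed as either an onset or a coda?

4

Under (C)V(C), the unsyllabifiable consonants are /j/, /h/, /x/, /l/ (at most one coda consonant is licensed; onsets are limited to one consonant).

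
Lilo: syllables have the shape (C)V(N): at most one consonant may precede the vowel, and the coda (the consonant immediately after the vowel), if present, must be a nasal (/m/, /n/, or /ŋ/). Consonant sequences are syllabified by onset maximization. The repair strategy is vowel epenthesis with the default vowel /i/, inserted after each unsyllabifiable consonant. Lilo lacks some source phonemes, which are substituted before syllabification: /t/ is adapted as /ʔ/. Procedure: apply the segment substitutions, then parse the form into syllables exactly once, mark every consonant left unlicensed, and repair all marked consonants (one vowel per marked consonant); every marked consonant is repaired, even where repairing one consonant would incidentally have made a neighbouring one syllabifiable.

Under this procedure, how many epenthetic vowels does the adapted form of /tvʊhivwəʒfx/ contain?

After substitution the input is /ʔvʊhivwəʒfx/.
The unsyllabifiable consonants are /ʔ/, /v/, /ʒ/, /f/, /x/; each receives one epenthetic vowel.

5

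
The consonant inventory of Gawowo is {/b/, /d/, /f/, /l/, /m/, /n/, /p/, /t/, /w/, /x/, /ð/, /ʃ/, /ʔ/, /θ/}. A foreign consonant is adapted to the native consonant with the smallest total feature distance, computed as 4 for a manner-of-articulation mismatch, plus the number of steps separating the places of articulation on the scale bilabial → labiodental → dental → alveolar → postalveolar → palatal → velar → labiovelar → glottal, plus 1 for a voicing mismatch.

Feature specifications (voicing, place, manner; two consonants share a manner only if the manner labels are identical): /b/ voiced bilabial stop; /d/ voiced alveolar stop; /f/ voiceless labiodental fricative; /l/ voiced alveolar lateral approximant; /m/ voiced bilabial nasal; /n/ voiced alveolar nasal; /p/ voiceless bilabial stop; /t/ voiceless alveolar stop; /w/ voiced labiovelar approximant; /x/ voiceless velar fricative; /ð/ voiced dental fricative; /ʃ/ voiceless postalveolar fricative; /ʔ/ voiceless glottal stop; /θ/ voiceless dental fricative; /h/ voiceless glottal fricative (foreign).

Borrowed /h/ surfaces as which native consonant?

x

/x/ is closest: same manner (fricative), place distance 2 (glottal→velar), same voicing; total 2. Next closest is /ʃ/ at distance 4.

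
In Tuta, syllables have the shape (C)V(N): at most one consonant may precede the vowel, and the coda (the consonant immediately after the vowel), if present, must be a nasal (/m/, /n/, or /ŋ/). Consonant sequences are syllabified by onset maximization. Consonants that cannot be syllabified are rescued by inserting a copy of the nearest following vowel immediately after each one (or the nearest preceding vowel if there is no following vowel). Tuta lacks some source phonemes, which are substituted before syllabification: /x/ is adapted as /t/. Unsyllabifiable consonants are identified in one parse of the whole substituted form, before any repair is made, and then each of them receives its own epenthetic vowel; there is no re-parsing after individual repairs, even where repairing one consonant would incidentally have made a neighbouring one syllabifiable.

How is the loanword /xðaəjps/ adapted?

taðaəjəpəsə

Substitution: /x/ → /t/, giving /tðaəjps/.
The consonants /t/, /j/, /p/, /s/ cannot be parsed into a legal (C)V(N) syllable (only a nasal (/m/, /n/, or /ŋ/) is licensed in coda position; onsets are limited to one consonant).
Inserting the epenthetic vowel yields /t/ → /ta/, /j/ → /jə/, /p/ → /pə/, /s/ → /sə/.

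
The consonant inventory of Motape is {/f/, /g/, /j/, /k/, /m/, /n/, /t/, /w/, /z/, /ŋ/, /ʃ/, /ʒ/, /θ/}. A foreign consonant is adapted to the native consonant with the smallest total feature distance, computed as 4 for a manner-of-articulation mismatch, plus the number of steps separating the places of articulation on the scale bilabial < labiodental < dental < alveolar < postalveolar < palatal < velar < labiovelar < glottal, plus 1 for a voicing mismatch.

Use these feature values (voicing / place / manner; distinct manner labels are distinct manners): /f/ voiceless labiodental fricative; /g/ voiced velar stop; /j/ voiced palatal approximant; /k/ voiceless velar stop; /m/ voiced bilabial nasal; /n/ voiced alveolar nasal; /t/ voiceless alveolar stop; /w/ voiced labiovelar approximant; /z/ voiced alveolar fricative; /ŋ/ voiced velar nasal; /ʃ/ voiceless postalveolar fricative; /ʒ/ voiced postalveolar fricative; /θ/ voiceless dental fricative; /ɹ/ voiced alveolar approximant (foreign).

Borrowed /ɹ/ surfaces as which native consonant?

/j/ is closest: same manner (approximant), place distance 2 (alveolar→palatal), same voicing; total 2. Next closest is /n/ at distance 4.

j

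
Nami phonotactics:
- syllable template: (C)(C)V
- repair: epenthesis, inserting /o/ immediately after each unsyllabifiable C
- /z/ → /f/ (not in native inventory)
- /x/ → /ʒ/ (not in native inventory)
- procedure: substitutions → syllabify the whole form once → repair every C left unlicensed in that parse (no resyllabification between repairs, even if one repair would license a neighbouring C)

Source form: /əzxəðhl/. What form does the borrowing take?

əfʒəðoholo

Substitution: /z/ → /f/, /x/ → /ʒ/, giving /əfʒəðhl/.
Under (C)(C)V, the unsyllabifiable consonants are /ð/, /h/, /l/ (no codas are permitted; onsets may contain at most 2 consonants).
Epenthesis after each stranded consonant: /ð/ → /ðo/, /h/ → /ho/, /l/ → /lo/.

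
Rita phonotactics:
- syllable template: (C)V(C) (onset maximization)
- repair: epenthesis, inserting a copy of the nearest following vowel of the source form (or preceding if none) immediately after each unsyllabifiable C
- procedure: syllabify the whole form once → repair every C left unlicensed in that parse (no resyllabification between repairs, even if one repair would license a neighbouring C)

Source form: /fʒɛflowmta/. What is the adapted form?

fɛʒɛflowmata

The consonants /f/, /m/ cannot be parsed into a legal (C)V(C) syllable (at most one coda consonant is licensed; onsets are limited to one consonant).
Inserting the epenthetic vowel yields /f/ → /fɛ/, /m/ → /ma/.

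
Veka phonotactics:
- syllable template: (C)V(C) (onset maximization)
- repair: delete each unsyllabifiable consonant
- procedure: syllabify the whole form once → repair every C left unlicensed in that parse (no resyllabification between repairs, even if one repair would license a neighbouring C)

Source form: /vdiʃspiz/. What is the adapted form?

diʃpiz

Under (C)V(C), the unsyllabifiable consonants are /v/, /s/ (at most one coda consonant is licensed; onsets are limited to one consonant).
Each unlicensed consonant is deleted: /v/, /s/.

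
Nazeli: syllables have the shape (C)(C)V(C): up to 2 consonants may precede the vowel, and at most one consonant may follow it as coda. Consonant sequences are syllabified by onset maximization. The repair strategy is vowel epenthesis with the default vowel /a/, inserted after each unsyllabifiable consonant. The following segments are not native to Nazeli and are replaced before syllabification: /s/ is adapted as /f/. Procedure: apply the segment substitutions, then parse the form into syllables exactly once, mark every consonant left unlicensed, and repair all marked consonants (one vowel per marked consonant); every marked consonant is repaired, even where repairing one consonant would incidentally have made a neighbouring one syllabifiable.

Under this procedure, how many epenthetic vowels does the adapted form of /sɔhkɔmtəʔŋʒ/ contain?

2

After substitution the input is /fɔhkɔmtəʔŋʒ/.
The unsyllabifiable consonants are /ŋ/, /ʒ/; each receives one epenthetic vowel.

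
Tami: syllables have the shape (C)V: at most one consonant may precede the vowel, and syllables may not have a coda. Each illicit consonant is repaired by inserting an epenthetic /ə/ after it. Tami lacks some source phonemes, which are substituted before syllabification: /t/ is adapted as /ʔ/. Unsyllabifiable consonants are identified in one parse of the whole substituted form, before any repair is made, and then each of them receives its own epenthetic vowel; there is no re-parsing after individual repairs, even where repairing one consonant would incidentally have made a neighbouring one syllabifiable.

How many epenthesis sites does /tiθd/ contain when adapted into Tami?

After substitution the input is /ʔiθd/.
The unsyllabifiable consonants are /θ/, /d/; each receives one epenthetic vowel.

2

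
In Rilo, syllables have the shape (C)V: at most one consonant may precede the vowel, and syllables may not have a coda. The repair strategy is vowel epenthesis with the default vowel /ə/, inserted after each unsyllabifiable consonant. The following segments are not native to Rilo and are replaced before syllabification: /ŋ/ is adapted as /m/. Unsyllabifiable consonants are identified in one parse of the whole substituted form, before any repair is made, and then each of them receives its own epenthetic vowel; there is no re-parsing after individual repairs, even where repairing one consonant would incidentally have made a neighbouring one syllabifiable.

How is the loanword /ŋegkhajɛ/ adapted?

Substitution: /ŋ/ → /m/, giving /megkhajɛ/.
Under (C)V, the unsyllabifiable consonants are /g/, /k/ (no codas are permitted; onsets are limited to one consonant).
Epenthesis after each stranded consonant: /g/ → /gə/, /k/ → /kə/.

megəkəhajɛ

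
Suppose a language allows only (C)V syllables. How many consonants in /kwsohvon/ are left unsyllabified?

The consonants /k/, /w/, /h/, /n/ cannot be parsed into a legal (C)V syllable (no codas are permitted; onsets are limited to one consonant).

4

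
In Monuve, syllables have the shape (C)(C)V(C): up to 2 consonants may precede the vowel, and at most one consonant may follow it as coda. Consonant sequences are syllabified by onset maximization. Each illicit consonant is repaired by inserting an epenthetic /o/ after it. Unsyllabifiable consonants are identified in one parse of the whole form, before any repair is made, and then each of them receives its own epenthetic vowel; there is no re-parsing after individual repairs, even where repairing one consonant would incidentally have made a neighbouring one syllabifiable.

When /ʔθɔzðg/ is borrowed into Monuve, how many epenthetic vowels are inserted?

2

The unsyllabifiable consonants are /ð/, /g/; each receives one epenthetic vowel.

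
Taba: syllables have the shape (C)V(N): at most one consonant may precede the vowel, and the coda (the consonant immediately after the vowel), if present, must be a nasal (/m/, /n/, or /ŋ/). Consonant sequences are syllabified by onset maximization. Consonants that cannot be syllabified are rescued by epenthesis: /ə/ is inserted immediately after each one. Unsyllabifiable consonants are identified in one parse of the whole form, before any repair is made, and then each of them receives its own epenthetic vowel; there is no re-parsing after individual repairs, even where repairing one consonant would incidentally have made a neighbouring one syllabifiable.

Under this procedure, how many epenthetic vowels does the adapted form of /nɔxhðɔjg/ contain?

4

The unsyllabifiable consonants are /x/, /h/, /j/, /g/; each receives one epenthetic vowel.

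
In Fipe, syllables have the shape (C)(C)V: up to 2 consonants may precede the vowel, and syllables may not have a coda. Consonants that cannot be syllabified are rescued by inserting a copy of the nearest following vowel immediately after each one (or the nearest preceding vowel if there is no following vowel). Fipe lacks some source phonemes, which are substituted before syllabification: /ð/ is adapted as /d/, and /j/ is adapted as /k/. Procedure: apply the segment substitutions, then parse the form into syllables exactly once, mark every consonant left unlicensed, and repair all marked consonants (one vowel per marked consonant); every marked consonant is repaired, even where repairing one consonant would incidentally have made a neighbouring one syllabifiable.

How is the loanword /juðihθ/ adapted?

Substitution: /j/ → /k/, /ð/ → /d/, giving /kudihθ/.
Syllabifying with onset maximization leaves /h/, /θ/ stranded (no codas are permitted; onsets may contain at most 2 consonants).
Each unlicensed consonant becomes the onset of a new syllable: /h/ → /hi/, /θ/ → /θi/.

kudihiθi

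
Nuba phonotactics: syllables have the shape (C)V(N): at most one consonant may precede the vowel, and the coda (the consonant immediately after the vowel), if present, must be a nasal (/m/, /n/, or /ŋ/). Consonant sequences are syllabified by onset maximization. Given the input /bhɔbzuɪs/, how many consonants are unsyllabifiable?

The consonants /b/, /b/, /s/ cannot be parsed into a legal (C)V(N) syllable (only a nasal (/m/, /n/, or /ŋ/) is licensed in coda position; onsets are limited to one consonant).

3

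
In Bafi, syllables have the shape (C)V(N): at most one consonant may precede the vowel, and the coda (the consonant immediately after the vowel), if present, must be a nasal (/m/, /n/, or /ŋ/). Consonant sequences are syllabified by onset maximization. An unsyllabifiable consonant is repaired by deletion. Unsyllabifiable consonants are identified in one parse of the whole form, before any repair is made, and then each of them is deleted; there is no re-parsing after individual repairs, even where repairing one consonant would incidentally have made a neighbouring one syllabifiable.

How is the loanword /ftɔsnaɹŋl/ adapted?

Syllabifying with onset maximization leaves /f/, /s/, /ɹ/, /ŋ/, /l/ stranded (only a nasal (/m/, /n/, or /ŋ/) is licensed in coda position; onsets are limited to one consonant).
Deletion applies to /f/, /s/, /ɹ/, /ŋ/, /l/.

tɔna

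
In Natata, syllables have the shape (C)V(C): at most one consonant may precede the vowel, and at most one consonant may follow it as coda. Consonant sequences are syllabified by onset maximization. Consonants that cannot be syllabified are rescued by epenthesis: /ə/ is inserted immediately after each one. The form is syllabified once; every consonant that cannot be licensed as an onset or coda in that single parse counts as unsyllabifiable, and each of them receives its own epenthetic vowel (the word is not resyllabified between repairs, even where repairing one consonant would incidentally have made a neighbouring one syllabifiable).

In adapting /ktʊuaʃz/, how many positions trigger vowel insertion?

The unsyllabifiable consonants are /k/, /z/; each receives one epenthetic vowel.

2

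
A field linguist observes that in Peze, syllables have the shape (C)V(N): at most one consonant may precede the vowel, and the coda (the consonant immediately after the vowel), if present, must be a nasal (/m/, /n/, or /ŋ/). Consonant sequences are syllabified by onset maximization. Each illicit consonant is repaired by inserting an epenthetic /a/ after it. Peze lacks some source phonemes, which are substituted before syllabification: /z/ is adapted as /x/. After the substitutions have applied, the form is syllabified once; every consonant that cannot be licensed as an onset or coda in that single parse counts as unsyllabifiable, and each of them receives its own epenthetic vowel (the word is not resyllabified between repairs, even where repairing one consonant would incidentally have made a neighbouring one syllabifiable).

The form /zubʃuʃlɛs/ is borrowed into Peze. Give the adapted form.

xubaʃuʃalɛsa

Substitution: /z/ → /x/, giving /xubʃuʃlɛs/.
Under (C)V(N), the unsyllabifiable consonants are /b/, /ʃ/, /s/ (only a nasal (/m/, /n/, or /ŋ/) is licensed in coda position; onsets are limited to one consonant).
Inserting the epenthetic vowel yields /b/ → /ba/, /ʃ/ → /ʃa/, /s/ → /sa/.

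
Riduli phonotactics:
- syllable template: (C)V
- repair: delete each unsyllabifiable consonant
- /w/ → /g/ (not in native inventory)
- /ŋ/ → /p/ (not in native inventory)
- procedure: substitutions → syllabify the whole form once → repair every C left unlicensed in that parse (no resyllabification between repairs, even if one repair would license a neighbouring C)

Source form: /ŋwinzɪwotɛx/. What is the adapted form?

gizɪgotɛ

Substitution: /ŋ/ → /p/, /w/ → /g/, giving /pginzɪgotɛx/.
The consonants /p/, /n/, /x/ cannot be parsed into a legal (C)V syllable (no codas are permitted; onsets are limited to one consonant).
Each unlicensed consonant is deleted: /p/, /n/, /x/.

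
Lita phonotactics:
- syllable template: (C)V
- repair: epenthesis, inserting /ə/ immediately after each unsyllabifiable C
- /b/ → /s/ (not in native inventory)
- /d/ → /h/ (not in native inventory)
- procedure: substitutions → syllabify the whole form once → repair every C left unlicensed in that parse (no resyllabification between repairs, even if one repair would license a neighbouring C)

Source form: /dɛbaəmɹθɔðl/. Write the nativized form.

hɛsaəməɹəθɔðələ

Substitution: /d/ → /h/, /b/ → /s/, giving /hɛsaəmɹθɔðl/.
Under (C)V, the unsyllabifiable consonants are /m/, /ɹ/, /ð/, /l/ (no codas are permitted; onsets are limited to one consonant).
Epenthesis after each stranded consonant: /m/ → /mə/, /ɹ/ → /ɹə/, /ð/ → /ðə/, /l/ → /lə/.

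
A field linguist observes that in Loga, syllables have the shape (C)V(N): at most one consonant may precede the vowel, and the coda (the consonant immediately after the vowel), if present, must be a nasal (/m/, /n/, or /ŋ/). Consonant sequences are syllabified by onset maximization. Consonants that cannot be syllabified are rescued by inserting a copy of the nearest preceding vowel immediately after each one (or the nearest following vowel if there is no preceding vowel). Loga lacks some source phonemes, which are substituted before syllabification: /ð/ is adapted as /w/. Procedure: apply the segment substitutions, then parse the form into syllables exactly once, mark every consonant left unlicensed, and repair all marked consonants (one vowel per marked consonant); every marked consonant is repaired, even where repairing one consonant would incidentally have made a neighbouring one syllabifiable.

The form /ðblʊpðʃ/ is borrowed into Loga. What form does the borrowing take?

wʊbʊlʊpʊwʊʃʊ

Substitution: /ð/ → /w/, giving /wblʊpwʃ/.
The consonants /w/, /b/, /p/, /w/, /ʃ/ cannot be parsed into a legal (C)V(N) syllable (only a nasal (/m/, /n/, or /ŋ/) is licensed in coda position; onsets are limited to one consonant).
Epenthesis after each stranded consonant: /w/ → /wʊ/, /b/ → /bʊ/, /p/ → /pʊ/, /w/ → /wʊ/, /ʃ/ → /ʃʊ/.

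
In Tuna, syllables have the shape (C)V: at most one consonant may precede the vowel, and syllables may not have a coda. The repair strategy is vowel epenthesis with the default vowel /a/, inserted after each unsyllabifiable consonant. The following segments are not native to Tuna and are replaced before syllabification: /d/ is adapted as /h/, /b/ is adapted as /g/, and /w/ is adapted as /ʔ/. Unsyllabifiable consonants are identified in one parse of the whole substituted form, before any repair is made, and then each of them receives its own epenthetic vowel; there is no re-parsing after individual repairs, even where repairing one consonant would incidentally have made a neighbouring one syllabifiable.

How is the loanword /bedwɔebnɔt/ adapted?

Substitution: /b/ → /g/, /d/ → /h/, /w/ → /ʔ/, giving /gehʔɔegnɔt/.
Syllabifying with onset maximization leaves /h/, /g/, /t/ stranded (no codas are permitted; onsets are limited to one consonant).
Epenthesis after each stranded consonant: /h/ → /ha/, /g/ → /ga/, /t/ → /ta/.

gehaʔɔeganɔta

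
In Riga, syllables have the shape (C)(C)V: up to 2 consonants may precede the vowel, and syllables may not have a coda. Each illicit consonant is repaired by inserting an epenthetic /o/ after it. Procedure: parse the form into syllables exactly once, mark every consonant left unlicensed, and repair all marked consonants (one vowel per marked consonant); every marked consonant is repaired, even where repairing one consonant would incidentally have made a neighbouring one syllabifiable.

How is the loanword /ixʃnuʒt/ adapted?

Under (C)(C)V, the unsyllabifiable consonants are /x/, /ʒ/, /t/ (no codas are permitted; onsets may contain at most 2 consonants).
Each unlicensed consonant becomes the onset of a new syllable: /x/ → /xo/, /ʒ/ → /ʒo/, /t/ → /to/.

ixoʃnuʒoto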